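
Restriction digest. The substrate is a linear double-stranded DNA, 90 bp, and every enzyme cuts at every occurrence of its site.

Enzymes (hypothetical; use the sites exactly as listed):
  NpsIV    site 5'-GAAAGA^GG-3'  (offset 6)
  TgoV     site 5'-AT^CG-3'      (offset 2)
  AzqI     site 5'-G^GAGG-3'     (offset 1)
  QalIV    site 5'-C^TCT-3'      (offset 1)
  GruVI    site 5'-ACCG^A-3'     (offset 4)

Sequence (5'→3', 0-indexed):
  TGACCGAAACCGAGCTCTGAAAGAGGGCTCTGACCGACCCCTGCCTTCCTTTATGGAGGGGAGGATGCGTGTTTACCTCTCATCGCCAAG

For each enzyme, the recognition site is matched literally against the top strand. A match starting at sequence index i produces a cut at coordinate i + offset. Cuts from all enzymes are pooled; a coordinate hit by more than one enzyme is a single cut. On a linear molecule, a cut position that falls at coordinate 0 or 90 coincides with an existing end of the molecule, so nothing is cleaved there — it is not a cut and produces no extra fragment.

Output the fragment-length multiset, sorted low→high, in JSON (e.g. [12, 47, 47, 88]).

[3,4,5,6,6,6,7,8,9,17,19]

Scan for sites:
  NpsIV (GAAAGAGG, off=6): starts [18] → cuts [24]
  TgoV (ATCG, off=2): starts [81] → cuts [83]
  AzqI (GGAGG, off=1): starts [54, 59] → cuts [55, 60]
  QalIV (CTCT, off=1): starts [14, 27, 76] → cuts [15, 28, 77]
  GruVI (ACCGA, off=4): starts [2, 8, 32] → cuts [6, 12, 36]

All cut coordinates (distinct, sorted): [6, 12, 15, 24, 28, 36, 55, 60, 77, 83]

Fragment lengths:
  [0,6): 6 bp
  [6,12): 6 bp
  [12,15): 3 bp
  [15,24): 9 bp
  [24,28): 4 bp
  [28,36): 8 bp
  [36,55): 19 bp
  [55,60): 5 bp
  [60,77): 17 bp
  [77,83): 6 bp
  [83,90): 7 bp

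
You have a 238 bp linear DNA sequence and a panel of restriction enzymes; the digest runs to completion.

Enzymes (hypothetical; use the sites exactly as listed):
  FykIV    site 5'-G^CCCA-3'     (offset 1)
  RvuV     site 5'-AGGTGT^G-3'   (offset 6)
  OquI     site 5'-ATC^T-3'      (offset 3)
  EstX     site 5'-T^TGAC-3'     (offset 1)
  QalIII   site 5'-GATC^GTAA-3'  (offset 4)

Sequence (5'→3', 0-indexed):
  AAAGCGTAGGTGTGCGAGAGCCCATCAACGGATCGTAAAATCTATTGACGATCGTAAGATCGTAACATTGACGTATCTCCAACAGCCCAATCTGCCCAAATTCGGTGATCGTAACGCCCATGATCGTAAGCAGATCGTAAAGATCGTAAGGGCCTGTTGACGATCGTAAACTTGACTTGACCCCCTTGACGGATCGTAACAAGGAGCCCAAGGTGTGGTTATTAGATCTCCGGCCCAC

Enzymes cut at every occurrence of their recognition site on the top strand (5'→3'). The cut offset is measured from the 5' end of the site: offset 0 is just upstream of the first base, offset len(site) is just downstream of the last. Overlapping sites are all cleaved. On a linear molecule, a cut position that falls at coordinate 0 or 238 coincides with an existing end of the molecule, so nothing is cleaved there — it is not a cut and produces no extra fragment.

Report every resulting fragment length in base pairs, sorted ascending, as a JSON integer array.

[2,3,5,5,5,6,7,7,7,7,8,8,8,8,8,9,9,9,9,9,10,11,11,12,12,13,14,16]

Per-enzyme occurrences:
  FykIV GCCCA/1: at [19, 84, 93, 115, 205, 232] ⇒ [20, 85, 94, 116, 206, 233]
  RvuV AGGTGTG/6: at [7, 210] ⇒ [13, 216]
  OquI ATCT/3: at [39, 74, 89, 225] ⇒ [42, 77, 92, 228]
  EstX TTGAC/1: at [44, 67, 156, 171, 176, 185] ⇒ [45, 68, 157, 172, 177, 186]
  QalIII GATCGTAA/4: at [30, 49, 57, 106, 121, 132, 141, 161, 191] ⇒ [34, 53, 61, 110, 125, 136, 145, 165, 195]

Pooled cuts: [13, 20, 34, 42, 45, 53, 61, 68, 77, 85, 92, 94, 110, 116, 125, 136, 145, 157, 165, 172, 177, 186, 195, 206, 216, 228, 233]

Fragments:
  [0,13): 13 bp
  [13,20): 7 bp
  [20,34): 14 bp
  [34,42): 8 bp
  [42,45): 3 bp
  [45,53): 8 bp
  [53,61): 8 bp
  [61,68): 7 bp
  [68,77): 9 bp
  [77,85): 8 bp
  [85,92): 7 bp
  [92,94): 2 bp
  [94,110): 16 bp
  [110,116): 6 bp
  [116,125): 9 bp
  [125,136): 11 bp
  [136,145): 9 bp
  [145,157): 12 bp
  [157,165): 8 bp
  [165,172): 7 bp
  [172,177): 5 bp
  [177,186): 9 bp
  [186,195): 9 bp
  [195,206): 11 bp
  [206,216): 10 bp
  [216,228): 12 bp
  [228,233): 5 bp
  [233,238): 5 bp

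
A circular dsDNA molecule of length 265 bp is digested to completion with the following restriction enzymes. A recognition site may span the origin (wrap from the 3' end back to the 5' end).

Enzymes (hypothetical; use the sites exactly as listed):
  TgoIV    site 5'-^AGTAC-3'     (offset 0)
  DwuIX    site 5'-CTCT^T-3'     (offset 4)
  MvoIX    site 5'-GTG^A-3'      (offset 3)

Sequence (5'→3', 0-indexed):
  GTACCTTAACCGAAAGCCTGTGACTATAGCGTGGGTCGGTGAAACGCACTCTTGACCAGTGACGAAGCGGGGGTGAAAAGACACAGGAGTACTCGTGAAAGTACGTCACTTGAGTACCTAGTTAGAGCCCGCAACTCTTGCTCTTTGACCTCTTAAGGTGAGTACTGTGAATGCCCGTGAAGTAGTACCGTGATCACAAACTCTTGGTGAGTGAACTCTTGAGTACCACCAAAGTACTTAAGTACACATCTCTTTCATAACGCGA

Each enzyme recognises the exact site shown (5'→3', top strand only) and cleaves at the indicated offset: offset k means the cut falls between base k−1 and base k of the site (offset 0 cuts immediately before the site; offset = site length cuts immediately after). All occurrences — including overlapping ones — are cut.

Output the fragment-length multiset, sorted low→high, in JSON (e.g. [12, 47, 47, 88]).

Scan for sites:
  TgoIV AGTAC/0: at [87, 99, 112, 160, 183, 221, 232, 240, 264] ⇒ [87, 99, 112, 160, 183, 221, 232, 240, 264]
  DwuIX CTCTT/4: at [48, 134, 140, 149, 200, 215, 249] ⇒ [52, 138, 144, 153, 204, 219, 253]
  MvoIX GTGA/3: at [19, 38, 58, 72, 94, 157, 166, 176, 189, 206, 210] ⇒ [22, 41, 61, 75, 97, 160, 169, 179, 192, 209, 213]

All cut coordinates (distinct, sorted): [22, 41, 52, 61, 75, 87, 97, 99, 112, 138, 144, 153, 160, 169, 179, 183, 192, 204, 209, 213, 219, 221, 232, 240, 253, 264]

Fragment lengths:
  22→41: 19 bp
  41→52: 11 bp
  52→61: 9 bp
  61→75: 14 bp
  75→87: 12 bp
  87→97: 10 bp
  97→99: 2 bp
  99→112: 13 bp
  112→138: 26 bp
  138→144: 6 bp
  144→153: 9 bp
  153→160: 7 bp
  160→169: 9 bp
  169→179: 10 bp
  179→183: 4 bp
  183→192: 9 bp
  192→204: 12 bp
  204→209: 5 bp
  209→213: 4 bp
  213→219: 6 bp
  219→221: 2 bp
  221→232: 11 bp
  232→240: 8 bp
  240→253: 13 bp
  253→264: 11 bp
  264→22 (wrap): 265-264+22 = 23 bp

[2,2,4,4,5,6,6,7,8,9,9,9,9,10,10,11,11,11,12,12,13,13,14,19,23,26]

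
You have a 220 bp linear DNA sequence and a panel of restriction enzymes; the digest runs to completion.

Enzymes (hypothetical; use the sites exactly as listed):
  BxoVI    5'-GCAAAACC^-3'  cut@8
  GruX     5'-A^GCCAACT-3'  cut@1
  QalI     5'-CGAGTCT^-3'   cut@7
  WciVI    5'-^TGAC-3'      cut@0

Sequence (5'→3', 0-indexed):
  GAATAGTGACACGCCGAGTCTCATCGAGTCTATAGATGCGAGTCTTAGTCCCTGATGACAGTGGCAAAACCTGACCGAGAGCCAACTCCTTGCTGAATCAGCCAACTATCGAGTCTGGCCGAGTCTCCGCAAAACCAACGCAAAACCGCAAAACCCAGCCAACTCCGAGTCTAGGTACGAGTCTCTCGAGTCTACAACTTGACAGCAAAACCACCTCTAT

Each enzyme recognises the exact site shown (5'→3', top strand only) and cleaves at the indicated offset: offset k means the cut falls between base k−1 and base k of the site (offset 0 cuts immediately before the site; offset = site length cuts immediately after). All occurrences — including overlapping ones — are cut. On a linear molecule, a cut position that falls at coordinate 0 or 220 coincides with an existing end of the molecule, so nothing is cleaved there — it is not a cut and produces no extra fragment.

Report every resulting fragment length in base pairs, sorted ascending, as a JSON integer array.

Scan for sites:
  BxoVI GCAAAACC/8: at [63, 128, 139, 147, 204] ⇒ [71, 136, 147, 155, 212]
  GruX AGCCAACT/1: at [79, 99, 156] ⇒ [80, 100, 157]
  QalI CGAGTCT/7: at [14, 24, 38, 109, 119, 165, 177, 186] ⇒ [21, 31, 45, 116, 126, 172, 184, 193]
  WciVI TGAC/0: at [6, 55, 71, 199] ⇒ [6, 55, 71, 199]

All cut coordinates (distinct, sorted): [6, 21, 31, 45, 55, 71, 80, 100, 116, 126, 136, 147, 155, 157, 172, 184, 193, 199, 212]

Fragment lengths:
  [0,6): 6 bp
  [6,21): 15 bp
  [21,31): 10 bp
  [31,45): 14 bp
  [45,55): 10 bp
  [55,71): 16 bp
  [71,80): 9 bp
  [80,100): 20 bp
  [100,116): 16 bp
  [116,126): 10 bp
  [126,136): 10 bp
  [136,147): 11 bp
  [147,155): 8 bp
  [155,157): 2 bp
  [157,172): 15 bp
  [172,184): 12 bp
  [184,193): 9 bp
  [193,199): 6 bp
  [199,212): 13 bp
  [212,220): 8 bp

[2,6,6,8,8,9,9,10,10,10,10,11,12,13,14,15,15,16,16,20]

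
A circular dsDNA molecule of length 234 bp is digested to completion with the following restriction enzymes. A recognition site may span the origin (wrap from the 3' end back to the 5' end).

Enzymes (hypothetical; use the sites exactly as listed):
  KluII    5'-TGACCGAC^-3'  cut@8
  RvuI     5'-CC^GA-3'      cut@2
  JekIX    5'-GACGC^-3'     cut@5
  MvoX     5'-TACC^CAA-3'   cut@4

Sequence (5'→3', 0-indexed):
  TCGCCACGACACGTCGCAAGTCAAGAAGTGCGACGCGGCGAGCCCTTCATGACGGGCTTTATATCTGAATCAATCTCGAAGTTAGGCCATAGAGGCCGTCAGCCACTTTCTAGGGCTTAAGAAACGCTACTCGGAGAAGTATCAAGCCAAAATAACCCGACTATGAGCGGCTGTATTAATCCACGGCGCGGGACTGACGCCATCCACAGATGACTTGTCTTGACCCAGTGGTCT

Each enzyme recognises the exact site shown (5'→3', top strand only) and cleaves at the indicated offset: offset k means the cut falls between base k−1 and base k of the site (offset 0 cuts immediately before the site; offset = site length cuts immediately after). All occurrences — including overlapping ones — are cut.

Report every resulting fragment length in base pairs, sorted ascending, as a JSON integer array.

Per-enzyme occurrences:
  KluII (TGACCGAC, off=8): no sites
  RvuI CCGA/2: at [156] ⇒ [158]
  JekIX GACGC/5: at [31, 195] ⇒ [36, 200]
  MvoX (TACCCAA, off=4): no sites

Pooled cuts: [36, 158, 200]

Fragments:
  36→158: 122 bp
  158→200: 42 bp
  200→36 (wrap): 234-200+36 = 70 bp

[42,70,122]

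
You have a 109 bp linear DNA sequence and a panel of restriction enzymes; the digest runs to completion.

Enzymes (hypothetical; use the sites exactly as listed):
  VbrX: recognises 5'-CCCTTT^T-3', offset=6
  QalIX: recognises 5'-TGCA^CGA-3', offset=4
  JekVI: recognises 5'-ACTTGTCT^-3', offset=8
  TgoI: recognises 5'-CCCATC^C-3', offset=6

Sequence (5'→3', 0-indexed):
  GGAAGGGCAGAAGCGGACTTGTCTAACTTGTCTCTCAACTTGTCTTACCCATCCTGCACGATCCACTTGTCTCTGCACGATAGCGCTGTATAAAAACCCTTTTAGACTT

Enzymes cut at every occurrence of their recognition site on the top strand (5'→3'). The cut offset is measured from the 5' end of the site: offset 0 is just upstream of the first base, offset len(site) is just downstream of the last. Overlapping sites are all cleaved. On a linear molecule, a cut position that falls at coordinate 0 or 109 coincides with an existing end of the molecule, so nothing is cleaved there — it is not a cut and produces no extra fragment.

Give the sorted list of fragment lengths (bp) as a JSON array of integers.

Site scan:
  VbrX CCCTTTT/6: at [96] ⇒ [102]
  QalIX TGCACGA/4: at [54, 73] ⇒ [58, 77]
  JekVI ACTTGTCT/8: at [16, 25, 37, 64] ⇒ [24, 33, 45, 72]
  TgoI CCCATCC/6: at [47] ⇒ [53]

Pooled cuts: [24, 33, 45, 53, 58, 72, 77, 102]

Fragment lengths:
  [0,24): 24 bp
  [24,33): 9 bp
  [33,45): 12 bp
  [45,53): 8 bp
  [53,58): 5 bp
  [58,72): 14 bp
  [72,77): 5 bp
  [77,102): 25 bp
  [102,109): 7 bp

[5,5,7,8,9,12,14,24,25]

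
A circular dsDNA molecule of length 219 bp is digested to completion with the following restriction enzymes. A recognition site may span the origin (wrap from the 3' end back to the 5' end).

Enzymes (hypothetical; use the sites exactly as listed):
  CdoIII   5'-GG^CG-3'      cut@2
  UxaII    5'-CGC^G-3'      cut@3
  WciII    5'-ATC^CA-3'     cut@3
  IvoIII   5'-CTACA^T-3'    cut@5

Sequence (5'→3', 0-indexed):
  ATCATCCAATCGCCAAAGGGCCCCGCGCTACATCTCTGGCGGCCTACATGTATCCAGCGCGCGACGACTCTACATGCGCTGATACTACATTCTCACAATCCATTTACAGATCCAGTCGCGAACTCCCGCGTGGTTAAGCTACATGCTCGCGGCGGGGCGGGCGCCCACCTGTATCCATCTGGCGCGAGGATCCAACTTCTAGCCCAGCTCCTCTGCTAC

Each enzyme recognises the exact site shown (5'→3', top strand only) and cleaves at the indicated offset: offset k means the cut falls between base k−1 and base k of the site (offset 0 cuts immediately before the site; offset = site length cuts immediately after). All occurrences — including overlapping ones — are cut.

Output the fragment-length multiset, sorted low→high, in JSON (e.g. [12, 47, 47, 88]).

Site scan:
  CdoIII GGCG/2: at [37, 150, 155, 159, 180] ⇒ [39, 152, 157, 161, 182]
  UxaII CGCG/3: at [23, 57, 59, 116, 126, 147, 182] ⇒ [26, 60, 62, 119, 129, 150, 185]
  WciII ATCCA/3: at [3, 51, 97, 109, 172, 189] ⇒ [6, 54, 100, 112, 175, 192]
  IvoIII CTACAT/5: at [27, 43, 69, 84, 138, 215] ⇒ [1, 32, 48, 74, 89, 143]

Pooled cuts: [1, 6, 26, 32, 39, 48, 54, 60, 62, 74, 89, 100, 112, 119, 129, 143, 150, 152, 157, 161, 175, 182, 185, 192]

Fragment lengths:
  1→6: 5 bp
  6→26: 20 bp
  26→32: 6 bp
  32→39: 7 bp
  39→48: 9 bp
  48→54: 6 bp
  54→60: 6 bp
  60→62: 2 bp
  62→74: 12 bp
  74→89: 15 bp
  89→100: 11 bp
  100→112: 12 bp
  112→119: 7 bp
  119→129: 10 bp
  129→143: 14 bp
  143→150: 7 bp
  150→152: 2 bp
  152→157: 5 bp
  157→161: 4 bp
  161→175: 14 bp
  175→182: 7 bp
  182→185: 3 bp
  185→192: 7 bp
  192→1 (wrap): 219-192+1 = 28 bp

[2,2,3,4,5,5,6,6,6,7,7,7,7,7,9,10,11,12,12,14,14,15,20,28]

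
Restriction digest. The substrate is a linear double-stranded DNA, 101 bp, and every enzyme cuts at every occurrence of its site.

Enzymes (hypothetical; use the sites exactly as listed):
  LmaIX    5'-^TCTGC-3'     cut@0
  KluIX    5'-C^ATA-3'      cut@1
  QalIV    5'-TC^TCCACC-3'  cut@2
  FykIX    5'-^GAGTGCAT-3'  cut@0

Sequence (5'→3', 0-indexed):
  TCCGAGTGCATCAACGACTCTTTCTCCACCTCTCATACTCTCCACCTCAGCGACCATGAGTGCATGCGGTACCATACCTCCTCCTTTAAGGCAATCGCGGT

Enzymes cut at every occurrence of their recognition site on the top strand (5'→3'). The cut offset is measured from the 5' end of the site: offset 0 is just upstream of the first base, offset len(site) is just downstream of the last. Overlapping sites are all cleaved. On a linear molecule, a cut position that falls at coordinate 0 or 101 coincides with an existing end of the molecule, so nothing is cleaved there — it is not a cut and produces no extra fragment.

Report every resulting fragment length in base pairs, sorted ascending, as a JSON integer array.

[3,6,10,16,17,21,28]

Per-enzyme occurrences:
  LmaIX (TCTGC, off=0): no sites
  KluIX (CATA, off=1): starts [33, 72] → cuts [34, 73]
  QalIV (TCTCCACC, off=2): starts [22, 38] → cuts [24, 40]
  FykIX (GAGTGCAT, off=0): starts [3, 57] → cuts [3, 57]

All cut coordinates (distinct, sorted): [3, 24, 34, 40, 57, 73]

Fragment lengths:
  [0,3): 3 bp
  [3,24): 21 bp
  [24,34): 10 bp
  [34,40): 6 bp
  [40,57): 17 bp
  [57,73): 16 bp
  [73,101): 28 bp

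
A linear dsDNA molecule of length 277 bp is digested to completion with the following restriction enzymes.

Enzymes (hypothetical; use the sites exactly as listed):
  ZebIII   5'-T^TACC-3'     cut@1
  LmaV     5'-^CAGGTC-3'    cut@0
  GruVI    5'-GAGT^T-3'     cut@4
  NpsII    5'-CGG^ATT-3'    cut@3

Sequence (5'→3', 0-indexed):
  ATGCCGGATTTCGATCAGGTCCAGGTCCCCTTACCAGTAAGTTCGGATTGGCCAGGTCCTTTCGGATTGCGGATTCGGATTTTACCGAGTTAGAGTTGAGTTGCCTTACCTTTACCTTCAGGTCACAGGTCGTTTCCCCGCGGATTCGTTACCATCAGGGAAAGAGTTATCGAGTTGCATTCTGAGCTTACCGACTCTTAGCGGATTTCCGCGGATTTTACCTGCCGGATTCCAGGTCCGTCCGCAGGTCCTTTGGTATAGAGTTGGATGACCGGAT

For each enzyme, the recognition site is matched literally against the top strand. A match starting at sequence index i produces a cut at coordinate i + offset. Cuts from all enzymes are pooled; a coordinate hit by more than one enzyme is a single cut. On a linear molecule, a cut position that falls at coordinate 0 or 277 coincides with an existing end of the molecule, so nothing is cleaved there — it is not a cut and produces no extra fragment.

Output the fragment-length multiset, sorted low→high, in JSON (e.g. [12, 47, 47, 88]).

Per-enzyme occurrences:
  ZebIII (TTACC, off=1): starts [30, 81, 105, 111, 148, 187, 217] → cuts [31, 82, 106, 112, 149, 188, 218]
  LmaV (CAGGTC, off=0): starts [15, 21, 52, 118, 125, 232, 244] → cuts [15, 21, 52, 118, 125, 232, 244]
  GruVI (GAGTT, off=4): starts [86, 92, 97, 163, 171, 260] → cuts [90, 96, 101, 167, 175, 264]
  NpsII (CGGATT, off=3): starts [4, 43, 62, 69, 75, 140, 201, 211, 225] → cuts [7, 46, 65, 72, 78, 143, 204, 214, 228]

All cut coordinates (distinct, sorted): [7, 15, 21, 31, 46, 52, 65, 72, 78, 82, 90, 96, 101, 106, 112, 118, 125, 143, 149, 167, 175, 188, 204, 214, 218, 228, 232, 244, 264]

Fragment lengths:
  [0,7): 7 bp
  [7,15): 8 bp
  [15,21): 6 bp
  [21,31): 10 bp
  [31,46): 15 bp
  [46,52): 6 bp
  [52,65): 13 bp
  [65,72): 7 bp
  [72,78): 6 bp
  [78,82): 4 bp
  [82,90): 8 bp
  [90,96): 6 bp
  [96,101): 5 bp
  [101,106): 5 bp
  [106,112): 6 bp
  [112,118): 6 bp
  [118,125): 7 bp
  [125,143): 18 bp
  [143,149): 6 bp
  [149,167): 18 bp
  [167,175): 8 bp
  [175,188): 13 bp
  [188,204): 16 bp
  [204,214): 10 bp
  [214,218): 4 bp
  [218,228): 10 bp
  [228,232): 4 bp
  [232,244): 12 bp
  [244,264): 20 bp
  [264,277): 13 bp

[4,4,4,5,5,6,6,6,6,6,6,6,7,7,7,8,8,8,10,10,10,12,13,13,13,15,16,18,18,20]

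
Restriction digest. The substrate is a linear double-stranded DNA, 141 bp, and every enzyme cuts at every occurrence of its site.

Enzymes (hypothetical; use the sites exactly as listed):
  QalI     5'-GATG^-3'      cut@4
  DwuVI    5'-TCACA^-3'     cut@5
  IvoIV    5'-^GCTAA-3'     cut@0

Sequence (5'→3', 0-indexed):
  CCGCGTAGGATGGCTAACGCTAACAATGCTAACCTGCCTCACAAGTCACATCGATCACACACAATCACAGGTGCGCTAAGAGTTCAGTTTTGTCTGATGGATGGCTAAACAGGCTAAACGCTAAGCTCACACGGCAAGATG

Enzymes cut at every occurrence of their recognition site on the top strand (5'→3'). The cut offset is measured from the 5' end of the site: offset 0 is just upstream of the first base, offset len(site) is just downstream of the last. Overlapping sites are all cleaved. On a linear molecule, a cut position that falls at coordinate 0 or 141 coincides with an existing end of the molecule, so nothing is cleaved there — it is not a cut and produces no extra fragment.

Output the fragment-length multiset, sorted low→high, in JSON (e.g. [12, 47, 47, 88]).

[4,5,6,7,7,9,9,9,10,10,12,12,16,25]

Per-enzyme occurrences:
  QalI GATG/4: at [8, 95, 99, 137] ⇒ [12, 99, 103] (position 141 is a terminus of the linear molecule — no cut)
  DwuVI TCACA/5: at [38, 45, 54, 64, 126] ⇒ [43, 50, 59, 69, 131]
  IvoIV GCTAA/0: at [12, 18, 27, 74, 103, 112, 119] ⇒ [12, 18, 27, 74, 103, 112, 119]

All cut coordinates (distinct, sorted): [12, 18, 27, 43, 50, 59, 69, 74, 99, 103, 112, 119, 131]

Fragments:
  [0,12): 12 bp
  [12,18): 6 bp
  [18,27): 9 bp
  [27,43): 16 bp
  [43,50): 7 bp
  [50,59): 9 bp
  [59,69): 10 bp
  [69,74): 5 bp
  [74,99): 25 bp
  [99,103): 4 bp
  [103,112): 9 bp
  [112,119): 7 bp
  [119,131): 12 bp
  [131,141): 10 bp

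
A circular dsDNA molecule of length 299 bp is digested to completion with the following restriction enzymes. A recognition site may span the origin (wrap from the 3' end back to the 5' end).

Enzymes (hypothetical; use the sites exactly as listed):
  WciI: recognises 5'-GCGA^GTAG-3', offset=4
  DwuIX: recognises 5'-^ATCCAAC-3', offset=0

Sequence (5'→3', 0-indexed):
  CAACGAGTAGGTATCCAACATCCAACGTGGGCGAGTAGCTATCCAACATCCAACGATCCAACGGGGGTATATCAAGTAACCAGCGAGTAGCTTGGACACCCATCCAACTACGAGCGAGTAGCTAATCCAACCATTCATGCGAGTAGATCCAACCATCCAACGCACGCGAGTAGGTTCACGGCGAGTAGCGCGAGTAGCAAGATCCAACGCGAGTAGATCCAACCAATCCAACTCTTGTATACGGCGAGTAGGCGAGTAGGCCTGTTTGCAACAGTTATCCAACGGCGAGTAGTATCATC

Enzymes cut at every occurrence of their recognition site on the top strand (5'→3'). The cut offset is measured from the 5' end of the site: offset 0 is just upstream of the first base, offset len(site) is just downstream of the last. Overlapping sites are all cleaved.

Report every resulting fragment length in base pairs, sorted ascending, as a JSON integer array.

[4,4,6,7,7,7,8,8,8,8,8,9,9,11,12,15,15,15,15,15,16,18,21,22,31]

Scan for sites:
  WciI (GCGAGTAG, off=4): starts [30, 82, 113, 138, 165, 180, 189, 208, 243, 251, 284] → cuts [34, 86, 117, 142, 169, 184, 193, 212, 247, 255, 288]
  DwuIX (ATCCAAC, off=0): starts [12, 19, 40, 47, 55, 101, 124, 146, 154, 201, 216, 225, 276, 296] → cuts [12, 19, 40, 47, 55, 101, 124, 146, 154, 201, 216, 225, 276, 296]

All cut coordinates (distinct, sorted): [12, 19, 34, 40, 47, 55, 86, 101, 117, 124, 142, 146, 154, 169, 184, 193, 201, 212, 216, 225, 247, 255, 276, 288, 296]

Fragment lengths:
  12→19: 7 bp
  19→34: 15 bp
  34→40: 6 bp
  40→47: 7 bp
  47→55: 8 bp
  55→86: 31 bp
  86→101: 15 bp
  101→117: 16 bp
  117→124: 7 bp
  124→142: 18 bp
  142→146: 4 bp
  146→154: 8 bp
  154→169: 15 bp
  169→184: 15 bp
  184→193: 9 bp
  193→201: 8 bp
  201→212: 11 bp
  212→216: 4 bp
  216→225: 9 bp
  225→247: 22 bp
  247→255: 8 bp
  255→276: 21 bp
  276→288: 12 bp
  288→296: 8 bp
  296→12 (wrap): 299-296+12 = 15 bp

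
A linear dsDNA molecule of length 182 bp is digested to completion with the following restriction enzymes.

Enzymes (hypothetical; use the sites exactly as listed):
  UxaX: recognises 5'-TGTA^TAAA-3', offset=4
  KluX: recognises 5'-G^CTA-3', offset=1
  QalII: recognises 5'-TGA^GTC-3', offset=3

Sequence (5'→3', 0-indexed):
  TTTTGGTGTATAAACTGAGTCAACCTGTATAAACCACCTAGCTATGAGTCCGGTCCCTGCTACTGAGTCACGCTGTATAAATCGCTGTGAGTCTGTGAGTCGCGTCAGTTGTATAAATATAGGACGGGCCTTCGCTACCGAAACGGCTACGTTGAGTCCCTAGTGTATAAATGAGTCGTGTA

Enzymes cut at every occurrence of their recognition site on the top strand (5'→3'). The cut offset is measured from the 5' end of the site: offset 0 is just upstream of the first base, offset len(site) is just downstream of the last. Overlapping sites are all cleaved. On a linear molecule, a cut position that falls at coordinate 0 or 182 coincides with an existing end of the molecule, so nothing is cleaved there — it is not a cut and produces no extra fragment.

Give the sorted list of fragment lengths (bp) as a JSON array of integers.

Scan for sites:
  UxaX TGTATAAA/4: at [6, 25, 73, 109, 163] ⇒ [10, 29, 77, 113, 167]
  KluX GCTA/1: at [40, 58, 133, 145] ⇒ [41, 59, 134, 146]
  QalII TGAGTC/3: at [15, 44, 63, 87, 95, 152, 171] ⇒ [18, 47, 66, 90, 98, 155, 174]

Pooled cuts: [10, 18, 29, 41, 47, 59, 66, 77, 90, 98, 113, 134, 146, 155, 167, 174]

Fragments:
  [0,10): 10 bp
  [10,18): 8 bp
  [18,29): 11 bp
  [29,41): 12 bp
  [41,47): 6 bp
  [47,59): 12 bp
  [59,66): 7 bp
  [66,77): 11 bp
  [77,90): 13 bp
  [90,98): 8 bp
  [98,113): 15 bp
  [113,134): 21 bp
  [134,146): 12 bp
  [146,155): 9 bp
  [155,167): 12 bp
  [167,174): 7 bp
  [174,182): 8 bp

[6,7,7,8,8,8,9,10,11,11,12,12,12,12,13,15,21]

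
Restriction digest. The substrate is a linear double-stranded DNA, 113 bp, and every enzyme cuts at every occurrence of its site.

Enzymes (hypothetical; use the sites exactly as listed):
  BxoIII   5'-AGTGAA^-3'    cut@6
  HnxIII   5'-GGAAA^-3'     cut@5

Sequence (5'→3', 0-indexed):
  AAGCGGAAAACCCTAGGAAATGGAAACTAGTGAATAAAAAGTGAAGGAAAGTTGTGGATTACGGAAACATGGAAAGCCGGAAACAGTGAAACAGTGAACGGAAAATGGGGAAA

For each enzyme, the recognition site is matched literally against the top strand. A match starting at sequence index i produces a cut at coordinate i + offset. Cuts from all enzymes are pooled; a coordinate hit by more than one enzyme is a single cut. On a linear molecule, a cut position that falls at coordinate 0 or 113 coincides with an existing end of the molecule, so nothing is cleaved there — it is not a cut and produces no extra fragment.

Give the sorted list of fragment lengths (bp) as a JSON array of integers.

Scan for sites:
  BxoIII AGTGAA/6: at [28, 39, 84, 92] ⇒ [34, 45, 90, 98]
  HnxIII GGAAA/5: at [4, 15, 21, 45, 62, 70, 78, 99, 108] ⇒ [9, 20, 26, 50, 67, 75, 83, 104] (position 113 is a terminus of the linear molecule — no cut)

All cut coordinates (distinct, sorted): [9, 20, 26, 34, 45, 50, 67, 75, 83, 90, 98, 104]

Fragments:
  [0,9): 9 bp
  [9,20): 11 bp
  [20,26): 6 bp
  [26,34): 8 bp
  [34,45): 11 bp
  [45,50): 5 bp
  [50,67): 17 bp
  [67,75): 8 bp
  [75,83): 8 bp
  [83,90): 7 bp
  [90,98): 8 bp
  [98,104): 6 bp
  [104,113): 9 bp

[5,6,6,7,8,8,8,8,9,9,11,11,17]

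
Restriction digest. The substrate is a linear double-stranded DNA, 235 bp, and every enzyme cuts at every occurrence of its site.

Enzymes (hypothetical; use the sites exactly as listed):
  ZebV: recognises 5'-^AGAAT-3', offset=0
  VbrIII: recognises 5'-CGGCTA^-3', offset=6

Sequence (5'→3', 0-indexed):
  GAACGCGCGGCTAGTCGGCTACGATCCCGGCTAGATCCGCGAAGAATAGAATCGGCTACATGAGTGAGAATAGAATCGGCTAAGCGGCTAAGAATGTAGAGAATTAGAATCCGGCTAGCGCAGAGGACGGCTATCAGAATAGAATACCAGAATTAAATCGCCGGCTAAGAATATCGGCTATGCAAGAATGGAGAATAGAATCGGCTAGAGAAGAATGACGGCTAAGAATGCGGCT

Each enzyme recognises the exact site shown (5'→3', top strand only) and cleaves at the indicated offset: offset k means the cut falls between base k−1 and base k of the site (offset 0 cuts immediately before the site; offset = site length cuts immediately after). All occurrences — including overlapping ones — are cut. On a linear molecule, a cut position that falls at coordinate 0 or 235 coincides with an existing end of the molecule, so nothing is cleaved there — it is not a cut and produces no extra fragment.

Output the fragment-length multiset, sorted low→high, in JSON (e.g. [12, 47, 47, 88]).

Scan for sites:
  ZebV AGAAT/0: at [42, 47, 66, 71, 90, 99, 105, 135, 140, 148, 167, 184, 191, 196, 211, 224] ⇒ [42, 47, 66, 71, 90, 99, 105, 135, 140, 148, 167, 184, 191, 196, 211, 224]
  VbrIII CGGCTA/6: at [7, 15, 27, 52, 76, 84, 111, 127, 161, 174, 201, 218] ⇒ [13, 21, 33, 58, 82, 90, 117, 133, 167, 180, 207, 224]

All cut coordinates (distinct, sorted): [13, 21, 33, 42, 47, 58, 66, 71, 82, 90, 99, 105, 117, 133, 135, 140, 148, 167, 180, 184, 191, 196, 207, 211, 224]

Fragments:
  [0,13): 13 bp
  [13,21): 8 bp
  [21,33): 12 bp
  [33,42): 9 bp
  [42,47): 5 bp
  [47,58): 11 bp
  [58,66): 8 bp
  [66,71): 5 bp
  [71,82): 11 bp
  [82,90): 8 bp
  [90,99): 9 bp
  [99,105): 6 bp
  [105,117): 12 bp
  [117,133): 16 bp
  [133,135): 2 bp
  [135,140): 5 bp
  [140,148): 8 bp
  [148,167): 19 bp
  [167,180): 13 bp
  [180,184): 4 bp
  [184,191): 7 bp
  [191,196): 5 bp
  [196,207): 11 bp
  [207,211): 4 bp
  [211,224): 13 bp
  [224,235): 11 bp

[2,4,4,5,5,5,5,6,7,8,8,8,8,9,9,11,11,11,11,12,12,13,13,13,16,19]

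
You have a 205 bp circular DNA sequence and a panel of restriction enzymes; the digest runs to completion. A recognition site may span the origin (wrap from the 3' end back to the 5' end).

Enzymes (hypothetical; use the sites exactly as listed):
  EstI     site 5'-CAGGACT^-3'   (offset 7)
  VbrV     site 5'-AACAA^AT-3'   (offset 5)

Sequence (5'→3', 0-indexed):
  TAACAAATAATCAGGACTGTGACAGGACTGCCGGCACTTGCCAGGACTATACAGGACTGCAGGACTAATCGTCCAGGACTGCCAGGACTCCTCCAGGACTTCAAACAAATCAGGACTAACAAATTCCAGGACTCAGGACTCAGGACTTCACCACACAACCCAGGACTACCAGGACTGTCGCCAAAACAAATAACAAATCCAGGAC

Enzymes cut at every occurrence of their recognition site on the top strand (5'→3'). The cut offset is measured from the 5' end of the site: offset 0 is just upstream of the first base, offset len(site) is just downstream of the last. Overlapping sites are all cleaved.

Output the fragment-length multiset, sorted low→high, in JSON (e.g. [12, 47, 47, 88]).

[5,5,7,7,7,8,8,9,9,9,10,10,11,11,11,12,13,14,19,20]

Site scan:
  EstI (CAGGACT, off=7): starts [11, 22, 41, 51, 59, 73, 82, 93, 110, 126, 133, 140, 160, 169, 199] → cuts [1, 18, 29, 48, 58, 66, 80, 89, 100, 117, 133, 140, 147, 167, 176]
  VbrV (AACAAAT, off=5): starts [1, 103, 117, 184, 191] → cuts [6, 108, 122, 189, 196]

Pooled cuts: [1, 6, 18, 29, 48, 58, 66, 80, 89, 100, 108, 117, 122, 133, 140, 147, 167, 176, 189, 196]

Fragments:
  1→6: 5 bp
  6→18: 12 bp
  18→29: 11 bp
  29→48: 19 bp
  48→58: 10 bp
  58→66: 8 bp
  66→80: 14 bp
  80→89: 9 bp
  89→100: 11 bp
  100→108: 8 bp
  108→117: 9 bp
  117→122: 5 bp
  122→133: 11 bp
  133→140: 7 bp
  140→147: 7 bp
  147→167: 20 bp
  167→176: 9 bp
  176→189: 13 bp
  189→196: 7 bp
  196→1 (wrap): 205-196+1 = 10 bp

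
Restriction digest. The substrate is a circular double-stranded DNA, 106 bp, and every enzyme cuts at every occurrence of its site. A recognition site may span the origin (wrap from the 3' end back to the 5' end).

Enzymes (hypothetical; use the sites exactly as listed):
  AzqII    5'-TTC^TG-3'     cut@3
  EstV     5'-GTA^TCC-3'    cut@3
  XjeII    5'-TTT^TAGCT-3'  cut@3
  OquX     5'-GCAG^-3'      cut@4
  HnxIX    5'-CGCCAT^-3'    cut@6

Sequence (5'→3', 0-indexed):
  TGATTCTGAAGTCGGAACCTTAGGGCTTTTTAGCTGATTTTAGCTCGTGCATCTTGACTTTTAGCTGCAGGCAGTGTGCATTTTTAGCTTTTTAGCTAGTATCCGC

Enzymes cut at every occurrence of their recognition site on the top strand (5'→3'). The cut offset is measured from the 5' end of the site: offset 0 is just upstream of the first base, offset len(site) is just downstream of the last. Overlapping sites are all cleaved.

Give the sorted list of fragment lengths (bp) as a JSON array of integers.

Per-enzyme occurrences:
  AzqII (TTCTG, off=3): starts [3] → cuts [6]
  EstV (GTATCC, off=3): starts [98] → cuts [101]
  XjeII (TTTTAGCT, off=3): starts [27, 37, 58, 81, 89] → cuts [30, 40, 61, 84, 92]
  OquX (GCAG, off=4): starts [66, 70] → cuts [70, 74]
  HnxIX (CGCCAT, off=6): no sites

Pooled cuts: [6, 30, 40, 61, 70, 74, 84, 92, 101]

Fragment lengths:
  6→30: 24 bp
  30→40: 10 bp
  40→61: 21 bp
  61→70: 9 bp
  70→74: 4 bp
  74→84: 10 bp
  84→92: 8 bp
  92→101: 9 bp
  101→6 (wrap): 106-101+6 = 11 bp

[4,8,9,9,10,10,11,21,24]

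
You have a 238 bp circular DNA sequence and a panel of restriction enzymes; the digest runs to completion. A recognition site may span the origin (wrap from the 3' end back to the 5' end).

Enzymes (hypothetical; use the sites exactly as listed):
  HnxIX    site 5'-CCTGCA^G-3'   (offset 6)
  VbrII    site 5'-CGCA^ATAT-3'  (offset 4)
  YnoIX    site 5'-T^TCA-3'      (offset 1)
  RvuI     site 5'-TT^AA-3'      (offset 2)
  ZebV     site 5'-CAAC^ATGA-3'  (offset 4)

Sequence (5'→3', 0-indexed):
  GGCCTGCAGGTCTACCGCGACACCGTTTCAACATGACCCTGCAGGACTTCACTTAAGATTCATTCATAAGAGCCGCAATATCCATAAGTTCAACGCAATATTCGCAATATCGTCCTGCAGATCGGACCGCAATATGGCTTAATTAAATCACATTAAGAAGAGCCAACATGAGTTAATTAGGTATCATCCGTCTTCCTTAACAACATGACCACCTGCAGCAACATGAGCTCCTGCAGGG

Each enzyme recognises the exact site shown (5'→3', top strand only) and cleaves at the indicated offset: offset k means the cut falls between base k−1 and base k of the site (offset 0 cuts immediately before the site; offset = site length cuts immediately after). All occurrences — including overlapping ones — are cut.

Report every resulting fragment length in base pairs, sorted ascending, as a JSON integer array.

[4,4,5,5,5,5,6,6,7,8,9,9,10,11,11,12,12,13,13,13,13,14,19,24]

Site scan:
  HnxIX CCTGCAG/6: at [2, 37, 113, 211, 229] ⇒ [8, 43, 119, 217, 235]
  VbrII CGCAATAT/4: at [73, 93, 102, 127] ⇒ [77, 97, 106, 131]
  YnoIX TTCA/1: at [26, 47, 58, 62, 88] ⇒ [27, 48, 59, 63, 89]
  RvuI TTAA/2: at [52, 138, 142, 152, 172, 196] ⇒ [54, 140, 144, 154, 174, 198]
  ZebV CAACATGA/4: at [28, 163, 200, 218] ⇒ [32, 167, 204, 222]

Pooled cuts: [8, 27, 32, 43, 48, 54, 59, 63, 77, 89, 97, 106, 119, 131, 140, 144, 154, 167, 174, 198, 204, 217, 222, 235]

Fragments:
  8→27: 19 bp
  27→32: 5 bp
  32→43: 11 bp
  43→48: 5 bp
  48→54: 6 bp
  54→59: 5 bp
  59→63: 4 bp
  63→77: 14 bp
  77→89: 12 bp
  89→97: 8 bp
  97→106: 9 bp
  106→119: 13 bp
  119→131: 12 bp
  131→140: 9 bp
  140→144: 4 bp
  144→154: 10 bp
  154→167: 13 bp
  167→174: 7 bp
  174→198: 24 bp
  198→204: 6 bp
  204→217: 13 bp
  217→222: 5 bp
  222→235: 13 bp
  235→8 (wrap): 238-235+8 = 11 bp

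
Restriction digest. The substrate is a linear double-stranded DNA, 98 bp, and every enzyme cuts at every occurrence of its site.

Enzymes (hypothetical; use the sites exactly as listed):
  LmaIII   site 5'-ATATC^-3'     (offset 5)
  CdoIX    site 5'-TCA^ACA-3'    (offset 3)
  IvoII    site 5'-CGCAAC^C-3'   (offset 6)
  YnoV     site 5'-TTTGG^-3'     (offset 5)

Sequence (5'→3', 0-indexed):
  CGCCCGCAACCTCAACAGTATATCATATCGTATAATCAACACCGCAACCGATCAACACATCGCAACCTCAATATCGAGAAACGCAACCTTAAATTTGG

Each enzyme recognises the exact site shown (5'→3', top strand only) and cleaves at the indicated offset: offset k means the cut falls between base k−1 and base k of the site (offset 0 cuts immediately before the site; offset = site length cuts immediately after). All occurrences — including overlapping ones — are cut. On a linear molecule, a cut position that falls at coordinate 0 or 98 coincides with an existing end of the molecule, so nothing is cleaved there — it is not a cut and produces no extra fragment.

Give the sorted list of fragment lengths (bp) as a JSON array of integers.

[4,5,6,9,9,10,10,10,11,12,12]

Per-enzyme occurrences:
  LmaIII ATATC/5: at [19, 24, 70] ⇒ [24, 29, 75]
  CdoIX TCAACA/3: at [11, 35, 51] ⇒ [14, 38, 54]
  IvoII CGCAACC/6: at [4, 42, 60, 81] ⇒ [10, 48, 66, 87]
  YnoV TTTGG/5: at [93] ⇒ [] (position 98 is a terminus of the linear molecule — no cut)

Pooled cuts: [10, 14, 24, 29, 38, 48, 54, 66, 75, 87]

Fragments:
  [0,10): 10 bp
  [10,14): 4 bp
  [14,24): 10 bp
  [24,29): 5 bp
  [29,38): 9 bp
  [38,48): 10 bp
  [48,54): 6 bp
  [54,66): 12 bp
  [66,75): 9 bp
  [75,87): 12 bp
  [87,98): 11 bp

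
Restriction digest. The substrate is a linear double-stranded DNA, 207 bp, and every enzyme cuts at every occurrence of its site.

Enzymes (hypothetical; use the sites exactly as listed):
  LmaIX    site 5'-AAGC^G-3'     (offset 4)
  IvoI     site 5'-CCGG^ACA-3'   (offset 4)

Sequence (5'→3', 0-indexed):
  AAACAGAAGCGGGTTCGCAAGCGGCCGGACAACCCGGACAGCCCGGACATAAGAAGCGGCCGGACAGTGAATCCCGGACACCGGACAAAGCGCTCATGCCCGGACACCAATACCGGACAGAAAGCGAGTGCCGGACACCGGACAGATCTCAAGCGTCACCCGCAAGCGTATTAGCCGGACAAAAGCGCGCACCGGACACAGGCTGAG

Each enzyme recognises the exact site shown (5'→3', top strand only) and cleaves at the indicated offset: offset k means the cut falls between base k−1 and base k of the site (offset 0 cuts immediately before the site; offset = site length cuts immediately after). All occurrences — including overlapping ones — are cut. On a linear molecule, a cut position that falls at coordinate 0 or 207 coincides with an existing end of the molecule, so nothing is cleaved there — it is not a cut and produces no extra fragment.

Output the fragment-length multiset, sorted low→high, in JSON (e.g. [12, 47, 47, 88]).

Per-enzyme occurrences:
  LmaIX (AAGCG, off=4): starts [6, 18, 53, 87, 121, 150, 163, 182] → cuts [10, 22, 57, 91, 125, 154, 167, 186]
  IvoI (CCGGACA, off=4): starts [24, 33, 42, 59, 73, 80, 99, 112, 130, 137, 174, 191] → cuts [28, 37, 46, 63, 77, 84, 103, 116, 134, 141, 178, 195]

Pooled cuts: [10, 22, 28, 37, 46, 57, 63, 77, 84, 91, 103, 116, 125, 134, 141, 154, 167, 178, 186, 195]

Fragment lengths:
  [0,10): 10 bp
  [10,22): 12 bp
  [22,28): 6 bp
  [28,37): 9 bp
  [37,46): 9 bp
  [46,57): 11 bp
  [57,63): 6 bp
  [63,77): 14 bp
  [77,84): 7 bp
  [84,91): 7 bp
  [91,103): 12 bp
  [103,116): 13 bp
  [116,125): 9 bp
  [125,134): 9 bp
  [134,141): 7 bp
  [141,154): 13 bp
  [154,167): 13 bp
  [167,178): 11 bp
  [178,186): 8 bp
  [186,195): 9 bp
  [195,207): 12 bp

[6,6,7,7,7,8,9,9,9,9,9,10,11,11,12,12,12,13,13,13,14]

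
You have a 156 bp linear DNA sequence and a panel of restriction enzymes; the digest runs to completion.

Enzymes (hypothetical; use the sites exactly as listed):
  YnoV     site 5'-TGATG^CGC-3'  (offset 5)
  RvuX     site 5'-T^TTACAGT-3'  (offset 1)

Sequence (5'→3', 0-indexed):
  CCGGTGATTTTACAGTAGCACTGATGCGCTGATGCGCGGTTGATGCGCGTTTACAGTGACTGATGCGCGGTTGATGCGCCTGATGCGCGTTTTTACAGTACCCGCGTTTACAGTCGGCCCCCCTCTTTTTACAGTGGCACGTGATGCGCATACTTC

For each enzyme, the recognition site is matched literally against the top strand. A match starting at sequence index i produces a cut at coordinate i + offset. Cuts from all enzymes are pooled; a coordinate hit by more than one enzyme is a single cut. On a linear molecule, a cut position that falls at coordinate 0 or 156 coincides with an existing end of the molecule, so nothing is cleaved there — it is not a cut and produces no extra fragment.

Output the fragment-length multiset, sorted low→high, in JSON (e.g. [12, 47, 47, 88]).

[5,7,8,9,9,10,11,11,15,15,17,18,21]

Scan for sites:
  YnoV TGATGCGC/5: at [21, 29, 40, 60, 71, 80, 141] ⇒ [26, 34, 45, 65, 76, 85, 146]
  RvuX TTTACAGT/1: at [8, 49, 91, 106, 127] ⇒ [9, 50, 92, 107, 128]

All cut coordinates (distinct, sorted): [9, 26, 34, 45, 50, 65, 76, 85, 92, 107, 128, 146]

Fragment lengths:
  [0,9): 9 bp
  [9,26): 17 bp
  [26,34): 8 bp
  [34,45): 11 bp
  [45,50): 5 bp
  [50,65): 15 bp
  [65,76): 11 bp
  [76,85): 9 bp
  [85,92): 7 bp
  [92,107): 15 bp
  [107,128): 21 bp
  [128,146): 18 bp
  [146,156): 10 bp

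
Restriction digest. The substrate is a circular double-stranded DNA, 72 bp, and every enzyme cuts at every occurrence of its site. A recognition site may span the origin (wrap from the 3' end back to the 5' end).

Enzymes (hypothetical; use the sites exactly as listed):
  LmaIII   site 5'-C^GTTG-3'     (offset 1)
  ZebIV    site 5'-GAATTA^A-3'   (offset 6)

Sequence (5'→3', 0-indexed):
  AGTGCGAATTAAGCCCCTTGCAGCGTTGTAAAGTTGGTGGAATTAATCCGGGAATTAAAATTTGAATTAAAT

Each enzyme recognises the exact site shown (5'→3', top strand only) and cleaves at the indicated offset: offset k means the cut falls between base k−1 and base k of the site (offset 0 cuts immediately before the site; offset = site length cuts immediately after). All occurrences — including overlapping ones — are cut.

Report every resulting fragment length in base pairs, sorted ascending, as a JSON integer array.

[12,12,13,14,21]

Scan for sites:
  LmaIII CGTTG/1: at [23] ⇒ [24]
  ZebIV GAATTAA/6: at [5, 39, 51, 63] ⇒ [11, 45, 57, 69]

All cut coordinates (distinct, sorted): [11, 24, 45, 57, 69]

Fragment lengths:
  11→24: 13 bp
  24→45: 21 bp
  45→57: 12 bp
  57→69: 12 bp
  69→11 (wrap): 72-69+11 = 14 bp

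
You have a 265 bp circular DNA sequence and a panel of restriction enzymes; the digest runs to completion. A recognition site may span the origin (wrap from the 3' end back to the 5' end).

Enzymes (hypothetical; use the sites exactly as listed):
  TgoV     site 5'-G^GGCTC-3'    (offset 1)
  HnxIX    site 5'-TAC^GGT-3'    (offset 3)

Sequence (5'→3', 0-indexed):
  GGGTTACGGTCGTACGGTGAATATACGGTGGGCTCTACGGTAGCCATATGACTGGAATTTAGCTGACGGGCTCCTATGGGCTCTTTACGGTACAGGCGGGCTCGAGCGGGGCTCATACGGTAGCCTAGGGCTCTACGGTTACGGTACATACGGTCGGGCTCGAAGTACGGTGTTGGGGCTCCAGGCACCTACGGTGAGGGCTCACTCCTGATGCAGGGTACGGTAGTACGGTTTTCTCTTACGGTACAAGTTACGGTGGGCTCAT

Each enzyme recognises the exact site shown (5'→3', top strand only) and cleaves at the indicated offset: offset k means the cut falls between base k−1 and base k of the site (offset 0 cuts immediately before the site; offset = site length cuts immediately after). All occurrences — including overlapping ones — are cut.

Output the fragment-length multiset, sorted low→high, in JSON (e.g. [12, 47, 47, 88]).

[4,4,5,6,6,8,8,8,8,8,9,9,10,10,10,10,11,11,12,12,13,14,16,23,30]

Per-enzyme occurrences:
  TgoV (GGGCTC, off=1): starts [29, 67, 77, 97, 108, 127, 155, 175, 197, 257] → cuts [30, 68, 78, 98, 109, 128, 156, 176, 198, 258]
  HnxIX (TACGGT, off=3): starts [4, 12, 23, 35, 85, 115, 133, 139, 148, 165, 189, 218, 226, 239, 251] → cuts [7, 15, 26, 38, 88, 118, 136, 142, 151, 168, 192, 221, 229, 242, 254]

Pooled cuts: [7, 15, 26, 30, 38, 68, 78, 88, 98, 109, 118, 128, 136, 142, 151, 156, 168, 176, 192, 198, 221, 229, 242, 254, 258]

Fragments:
  7→15: 8 bp
  15→26: 11 bp
  26→30: 4 bp
  30→38: 8 bp
  38→68: 30 bp
  68→78: 10 bp
  78→88: 10 bp
  88→98: 10 bp
  98→109: 11 bp
  109→118: 9 bp
  118→128: 10 bp
  128→136: 8 bp
  136→142: 6 bp
  142→151: 9 bp
  151→156: 5 bp
  156→168: 12 bp
  168→176: 8 bp
  176→192: 16 bp
  192→198: 6 bp
  198→221: 23 bp
  221→229: 8 bp
  229→242: 13 bp
  242→254: 12 bp
  254→258: 4 bp
  258→7 (wrap): 265-258+7 = 14 bp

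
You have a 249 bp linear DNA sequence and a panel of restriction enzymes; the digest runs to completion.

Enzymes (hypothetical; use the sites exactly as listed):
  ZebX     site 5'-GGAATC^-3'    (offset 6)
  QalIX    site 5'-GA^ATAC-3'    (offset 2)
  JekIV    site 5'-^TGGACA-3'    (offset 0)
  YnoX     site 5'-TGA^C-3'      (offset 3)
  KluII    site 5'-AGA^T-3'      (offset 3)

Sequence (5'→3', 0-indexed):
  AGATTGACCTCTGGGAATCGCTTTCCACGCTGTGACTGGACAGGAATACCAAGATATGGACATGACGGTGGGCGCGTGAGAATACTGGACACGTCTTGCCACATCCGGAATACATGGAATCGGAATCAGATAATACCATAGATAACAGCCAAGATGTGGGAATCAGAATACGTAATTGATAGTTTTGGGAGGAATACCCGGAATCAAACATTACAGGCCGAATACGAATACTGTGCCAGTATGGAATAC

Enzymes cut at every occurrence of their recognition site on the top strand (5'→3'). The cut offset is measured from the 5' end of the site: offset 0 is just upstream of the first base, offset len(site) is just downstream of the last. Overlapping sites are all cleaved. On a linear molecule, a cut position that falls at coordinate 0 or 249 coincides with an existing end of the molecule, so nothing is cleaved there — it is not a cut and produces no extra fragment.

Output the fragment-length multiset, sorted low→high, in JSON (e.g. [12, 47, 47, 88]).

Per-enzyme occurrences:
  ZebX (GGAATC, off=6): starts [13, 115, 121, 158, 199] → cuts [19, 121, 127, 164, 205]
  QalIX (GAATAC, off=2): starts [43, 79, 107, 165, 191, 219, 225, 243] → cuts [45, 81, 109, 167, 193, 221, 227, 245]
  JekIV (TGGACA, off=0): starts [36, 56, 85] → cuts [36, 56, 85]
  YnoX (TGAC, off=3): starts [4, 32, 62] → cuts [7, 35, 65]
  KluII (AGAT, off=3): starts [0, 51, 127, 139, 151] → cuts [3, 54, 130, 142, 154]

Pooled cuts: [3, 7, 19, 35, 36, 45, 54, 56, 65, 81, 85, 109, 121, 127, 130, 142, 154, 164, 167, 193, 205, 221, 227, 245]

Fragments:
  [0,3): 3 bp
  [3,7): 4 bp
  [7,19): 12 bp
  [19,35): 16 bp
  [35,36): 1 bp
  [36,45): 9 bp
  [45,54): 9 bp
  [54,56): 2 bp
  [56,65): 9 bp
  [65,81): 16 bp
  [81,85): 4 bp
  [85,109): 24 bp
  [109,121): 12 bp
  [121,127): 6 bp
  [127,130): 3 bp
  [130,142): 12 bp
  [142,154): 12 bp
  [154,164): 10 bp
  [164,167): 3 bp
  [167,193): 26 bp
  [193,205): 12 bp
  [205,221): 16 bp
  [221,227): 6 bp
  [227,245): 18 bp
  [245,249): 4 bp

[1,2,3,3,3,4,4,4,6,6,9,9,9,10,12,12,12,12,12,16,16,16,18,24,26]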